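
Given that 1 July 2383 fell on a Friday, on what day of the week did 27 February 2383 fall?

Count forward from the earlier date (February 27, 2383) to the later (July 1, 2383):
February 2383: 28 − 27 = 1 day remains (2383 is not a leap year, so February has 28 days).
Then March (31), April (30), May (31), June (30): 31 + 30 + 31 + 30 = 122 days.
July 1, 2383: 1 day.
Total: 1 + 122 + 1 = 124 days.
124 mod 7 = 5, so 5 days before Friday is Sunday.

Sunday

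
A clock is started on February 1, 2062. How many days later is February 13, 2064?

742

Day-of-year of February 1, 2062: 32.
Day-of-year of February 13, 2064: 44.
2062 has 365 days, so 365 − 32 = 333 days remain in 2062.
Full years: 2063: 365. Sum = 365.
Total: 333 + 365 + 44 = 742 days.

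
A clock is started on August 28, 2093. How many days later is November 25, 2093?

89

August 2093: 31 − 28 = 3 days remain.
Then September (30), October (31): 30 + 31 = 61 days.
November 1–25, 2093: 25 days.
Total: 3 + 61 + 25 = 89 days.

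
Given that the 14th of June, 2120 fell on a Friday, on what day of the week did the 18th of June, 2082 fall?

Count forward from the earlier date (June 18, 2082) to the later (June 14, 2120):
From June 18, 2082 to June 18, 2119: 37 years, of which 8 contain a Feb 29 — 29×365 + 8×366 = 13513 days.
(2100 is not a leap year (divisible by 100 but not 400).)
June 2119: 30 − 18 = 12 days remain.
Then 11 full months totalling 336 days.
June 1–14, 2120: 14 days.
Residual: 362 days.
Total: 13875 days.
13875 mod 7 = 1, so 1 day before Friday is Thursday.

Thursday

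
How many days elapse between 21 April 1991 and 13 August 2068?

28239

Day-of-year of April 21, 1991: 111.
Day-of-year of August 13, 2068: 226.
1991 has 365 days, so 365 − 111 = 254 days remain in 1991.
Full years 1992–2067: 57 common + 19 leap = 57×365 + 19×366 = 27759 days.
Total: 254 + 27759 + 226 = 28239 days.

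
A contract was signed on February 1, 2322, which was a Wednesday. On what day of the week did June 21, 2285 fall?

Sunday

Count forward from the earlier date (June 21, 2285) to the later (February 1, 2322):
Day-of-year of June 21, 2285: 172.
Day-of-year of February 1, 2322: 32.
2285 has 365 days, so 365 − 172 = 193 days remain in 2285.
Full years 2286–2321: 28 common + 8 leap = 28×365 + 8×366 = 13148 days.
Total: 193 + 13148 + 32 = 13373 days.
13373 mod 7 = 3, so 3 days before Wednesday is Sunday.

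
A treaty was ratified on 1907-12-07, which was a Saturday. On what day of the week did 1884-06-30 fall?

Count forward from the earlier date (June 30, 1884) to the later (December 7, 1907):
Day-of-year of June 30, 1884: 182.
Day-of-year of December 7, 1907: 341.
1884 has 366 days, so 366 − 182 = 184 days remain in 1884.
Full years 1885–1906: 18 common + 4 leap = 18×365 + 4×366 = 8034 days.
Total: 184 + 8034 + 341 = 8559 days.
8559 mod 7 = 5, so 5 days before Saturday is Monday.

Monday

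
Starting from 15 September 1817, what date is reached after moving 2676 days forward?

12 January 1825

Count 2676 days after September 15, 1817:
From September 15, 1817 to September 15, 1824: 7 years, of which 2 contain a Feb 29 — 5×365 + 2×366 = 2557 days.
September 1824: 30 − 15 = 15 days remain.
Then October (31), November (30), December (31): 31 + 30 + 31 = 92 days.
January 1–12, 1825: 12 days.
Residual: 119 days.
Total: 2676 days.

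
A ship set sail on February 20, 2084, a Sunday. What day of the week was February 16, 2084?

Count forward from the earlier date (February 16, 2084) to the later (February 20, 2084):
Within February 2084: 20 − 16 = 4 days.
4 mod 7 = 4, so 4 days before Sunday is Wednesday.

Wednesday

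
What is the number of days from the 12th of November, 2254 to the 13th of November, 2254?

Within November 2254: 13 − 12 = 1 day.

1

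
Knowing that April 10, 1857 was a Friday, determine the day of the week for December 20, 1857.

April 1857: 30 − 10 = 20 days remain.
Then May (31), June (30), July (31), August (31), September (30), October (31), November (30): 31 + 30 + 31 + 31 + 30 + 31 + 30 = 214 days.
December 1–20, 1857: 20 days.
Total: 20 + 214 + 20 = 254 days.
254 mod 7 = 2, so 2 days after Friday is Sunday.

Sunday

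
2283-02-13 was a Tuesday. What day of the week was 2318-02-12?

From February 13, 2283 to February 13, 2317: 34 years, of which 8 contain a Feb 29 — 26×365 + 8×366 = 12418 days.
(2300 is not a leap year (divisible by 100 but not 400).)
February 2317: 28 − 13 = 15 days remain (2317 is not a leap year, so February has 28 days).
Then 11 full months totalling 337 days.
February 1–12, 2318: 12 days (2318 is not a leap year).
Residual: 364 days.
Total: 12782 days.
12782 is a multiple of 7, so 2318-02-12 falls on the same weekday: Tuesday.

Tuesday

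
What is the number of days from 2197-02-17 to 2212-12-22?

5786

From February 17, 2197 to February 17, 2212: 15 years, of which 2 contain a Feb 29 — 13×365 + 2×366 = 5477 days.
(2200 is not a leap year (divisible by 100 but not 400).)
February 2212: 29 − 17 = 12 days remain (2212 is a leap year, so February has 29 days).
Then 9 full months totalling 275 days.
December 1–22, 2212: 22 days.
Residual: 309 days.
Total: 5786 days.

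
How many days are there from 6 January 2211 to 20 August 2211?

January 2211: 31 − 6 = 25 days remain.
Then February 2211 (28), March (31), April (30), May (31), June (30), July (31): 28 + 31 + 30 + 31 + 30 + 31 = 181 days.
August 1–20, 2211: 20 days.
Total: 25 + 181 + 20 = 226 days.

226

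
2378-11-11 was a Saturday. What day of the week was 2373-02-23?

Count forward from the earlier date (February 23, 2373) to the later (November 11, 2378):
February 23, 2373 → February 23, 2374: 365 days.
February 23, 2374 → February 23, 2375: 365 days.
February 23, 2375 → February 23, 2376: 365 days.
February 23, 2376 → February 23, 2377: 366 days (2376 is a leap year).
February 23, 2377 → February 23, 2378: 365 days.
February 2378: 28 − 23 = 5 days remain (2378 is not a leap year, so February has 28 days).
Then March (31), April (30), May (31), June (30), July (31), August (31), September (30), October (31): 31 + 30 + 31 + 30 + 31 + 31 + 30 + 31 = 245 days.
November 1–11, 2378: 11 days.
Residual: 261 days.
Total: 2087 days.
2087 mod 7 = 1, so 1 day before Saturday is Friday.

Friday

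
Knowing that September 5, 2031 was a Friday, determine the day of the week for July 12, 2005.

Count forward from the earlier date (July 12, 2005) to the later (September 5, 2031):
From July 12, 2005 to July 12, 2031: 26 years, of which 6 contain a Feb 29 — 20×365 + 6×366 = 9496 days.
July 2031: 31 − 12 = 19 days remain.
Then August (31): 31 days.
September 1–5, 2031: 5 days.
Residual: 55 days.
Total: 9551 days.
9551 mod 7 = 3, so 3 days before Friday is Tuesday.

Tuesday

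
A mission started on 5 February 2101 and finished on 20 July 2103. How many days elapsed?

February 5, 2101 → February 5, 2102: 365 days.
February 5, 2102 → February 5, 2103: 365 days.
February 2103: 28 − 5 = 23 days remain (2103 is not a leap year, so February has 28 days).
Then March (31), April (30), May (31), June (30): 31 + 30 + 31 + 30 = 122 days.
July 1–20, 2103: 20 days.
Residual: 165 days.
Total: 895 days.

895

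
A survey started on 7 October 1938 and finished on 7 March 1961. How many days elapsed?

8187

From October 7, 1938 to October 7, 1960: 22 years, of which 6 contain a Feb 29 — 16×365 + 6×366 = 8036 days.
October 1960: 31 − 7 = 24 days remain.
Then November (30), December (31), January (31), February 1961 (28): 30 + 31 + 31 + 28 = 120 days.
March 1–7, 1961: 7 days.
Residual: 151 days.
Total: 8187 days.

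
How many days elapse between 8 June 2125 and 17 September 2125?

June 2125: 30 − 8 = 22 days remain.
Then July (31), August (31): 31 + 31 = 62 days.
September 1–17, 2125: 17 days.
Total: 22 + 62 + 17 = 101 days.

101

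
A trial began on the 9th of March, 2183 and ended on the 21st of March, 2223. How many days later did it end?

From March 9, 2183 to March 9, 2223: 40 years, of which 9 contain a Feb 29 — 31×365 + 9×366 = 14609 days.
(2200 is not a leap year (divisible by 100 but not 400).)
Within March 2223: 21 − 9 = 12 days.
Total: 14621 days.

14621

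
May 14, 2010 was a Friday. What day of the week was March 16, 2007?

Count forward from the earlier date (March 16, 2007) to the later (May 14, 2010):
March 16, 2007 → March 16, 2008: 366 days (2008 is a leap year).
March 16, 2008 → March 16, 2009: 365 days.
March 16, 2009 → March 16, 2010: 365 days.
March 2010: 31 − 16 = 15 days remain.
Then April (30): 30 days.
May 1–14, 2010: 14 days.
Residual: 59 days.
Total: 1155 days.
1155 is a multiple of 7, so March 16, 2007 falls on the same weekday: Friday.

Friday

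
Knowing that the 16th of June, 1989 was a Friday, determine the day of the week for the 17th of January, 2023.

From June 16, 1989 to June 16, 2022: 33 years, of which 8 contain a Feb 29 — 25×365 + 8×366 = 12053 days.
(2000 is a leap year (divisible by 400).)
June 2022: 30 − 16 = 14 days remain.
Then July (31), August (31), September (30), October (31), November (30), December (31): 31 + 31 + 30 + 31 + 30 + 31 = 184 days.
January 1–17, 2023: 17 days.
Residual: 215 days.
Total: 12268 days.
12268 mod 7 = 4, so 4 days after Friday is Tuesday.

Tuesday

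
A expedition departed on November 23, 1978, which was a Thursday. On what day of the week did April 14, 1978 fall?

Count forward from the earlier date (April 14, 1978) to the later (November 23, 1978):
April 1978: 30 − 14 = 16 days remain.
Then May (31), June (30), July (31), August (31), September (30), October (31): 31 + 30 + 31 + 31 + 30 + 31 = 184 days.
November 1–23, 1978: 23 days.
Total: 16 + 184 + 23 = 223 days.
223 mod 7 = 6, so 6 days before Thursday is Friday.

Friday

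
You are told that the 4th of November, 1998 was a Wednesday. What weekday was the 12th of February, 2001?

Monday

Day-of-year of November 4, 1998: 308.
Day-of-year of February 12, 2001: 43.
1998 has 365 days, so 365 − 308 = 57 days remain in 1998.
Full years: 1999: 365; 2000: 366. Sum = 731.
Total: 57 + 731 + 43 = 831 days.
831 mod 7 = 5, so 5 days after Wednesday is Monday.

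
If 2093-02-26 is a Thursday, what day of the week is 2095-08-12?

Friday

February 2093: 28 − 26 = 2 days remain (2093 is not a leap year, so February has 28 days).
Then 29 full months totalling 883 days.
August 1–12, 2095: 12 days.
Total: 2 + 883 + 12 = 897 days.
897 mod 7 = 1, so 1 day after Thursday is Friday.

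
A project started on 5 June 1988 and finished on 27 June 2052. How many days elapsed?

23398

From June 5, 1988 to June 5, 2052: 64 years, of which 16 contain a Feb 29 — 48×365 + 16×366 = 23376 days.
(2000 is a leap year (divisible by 400).)
Within June 2052: 27 − 5 = 22 days.
Total: 23398 days.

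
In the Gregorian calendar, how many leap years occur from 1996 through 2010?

Years divisible by 4 in [1996, 2010]: 1996, 2000, 2004, 2008.
2000 is divisible by 400, so still leap.
No century exceptions apply. Count: 4.

4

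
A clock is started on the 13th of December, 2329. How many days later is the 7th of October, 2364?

Day-of-year of December 13, 2329: 347.
Day-of-year of October 7, 2364: 281.
2329 has 365 days, so 365 − 347 = 18 days remain in 2329.
Full years 2330–2363: 26 common + 8 leap = 26×365 + 8×366 = 12418 days.
Total: 18 + 12418 + 281 = 12717 days.

12717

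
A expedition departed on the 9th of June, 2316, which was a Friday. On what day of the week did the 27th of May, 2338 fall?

From June 9, 2316 to June 9, 2337: 21 years, of which 5 contain a Feb 29 — 16×365 + 5×366 = 7670 days.
June 2337: 30 − 9 = 21 days remain.
Then 10 full months totalling 304 days.
May 1–27, 2338: 27 days.
Residual: 352 days.
Total: 8022 days.
8022 is a multiple of 7, so the 27th of May, 2338 falls on the same weekday: Friday.

Friday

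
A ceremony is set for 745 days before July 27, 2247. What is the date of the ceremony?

July 12, 2245

Count 745 days before July 27, 2247:
July 12, 2245 → July 12, 2246: 365 days.
July 12, 2246 → July 12, 2247: 365 days.
Within July 2247: 27 − 12 = 15 days.
Total: 745 days.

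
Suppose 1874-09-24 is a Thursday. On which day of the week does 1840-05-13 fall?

Count forward from the earlier date (May 13, 1840) to the later (September 24, 1874):
Day-of-year of May 13, 1840: 134.
Day-of-year of September 24, 1874: 267.
1840 has 366 days, so 366 − 134 = 232 days remain in 1840.
Full years 1841–1873: 25 common + 8 leap = 25×365 + 8×366 = 12053 days.
Total: 232 + 12053 + 267 = 12552 days.
12552 mod 7 = 1, so 1 day before Thursday is Wednesday.

Wednesday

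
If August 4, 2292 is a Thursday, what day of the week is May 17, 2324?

Saturday

From August 4, 2292 to August 4, 2323: 31 years, of which 6 contain a Feb 29 — 25×365 + 6×366 = 11321 days.
(2300 is not a leap year (divisible by 100 but not 400).)
August 2323: 31 − 4 = 27 days remain.
Then September (30), October (31), November (30), December (31), January (31), February 2324 (29), March (31), April (30): 30 + 31 + 30 + 31 + 31 + 29 + 31 + 30 = 243 days.
May 1–17, 2324: 17 days.
Residual: 287 days.
Total: 11608 days.
11608 mod 7 = 2, so 2 days after Thursday is Saturday.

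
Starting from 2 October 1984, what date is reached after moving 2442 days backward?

25 January 1978

Count 2442 days before October 2, 1984:
Day-of-year of January 25, 1978: 25.
Day-of-year of October 2, 1984: 276.
1978 has 365 days, so 365 − 25 = 340 days remain in 1978.
Full years: 1979: 365; 1980: 366; 1981: 365; 1982: 365; 1983: 365. Sum = 1826.
Total: 340 + 1826 + 276 = 2442 days.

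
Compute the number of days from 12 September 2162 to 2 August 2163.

324

September 2162: 30 − 12 = 18 days remain.
Then 10 full months totalling 304 days.
August 1–2, 2163: 2 days.
Residual: 324 days.
Total: 324 days.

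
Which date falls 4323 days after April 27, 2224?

February 27, 2236

Count 4323 days after April 27, 2224:
Day-of-year of April 27, 2224: 118.
Day-of-year of February 27, 2236: 58.
2224 has 366 days, so 366 − 118 = 248 days remain in 2224.
Full years 2225–2235: 9 common + 2 leap = 9×365 + 2×366 = 4017 days.
Total: 248 + 4017 + 58 = 4323 days.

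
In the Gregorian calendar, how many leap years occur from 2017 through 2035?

Years divisible by 4 in [2017, 2035]: 2020, 2024, 2028, 2032.
No century exceptions apply. Count: 4.

4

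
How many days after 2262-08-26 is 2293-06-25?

11261

From August 26, 2262 to August 26, 2292: 30 years, of which 8 contain a Feb 29 — 22×365 + 8×366 = 10958 days.
August 2292: 31 − 26 = 5 days remain.
Then 9 full months totalling 273 days.
June 1–25, 2293: 25 days.
Residual: 303 days.
Total: 11261 days.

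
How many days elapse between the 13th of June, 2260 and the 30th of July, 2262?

June 13, 2260 → June 13, 2261: 365 days.
June 13, 2261 → June 13, 2262: 365 days.
June 2262: 30 − 13 = 17 days remain.
July 1–30, 2262: 30 days.
Residual: 47 days.
Total: 777 days.

777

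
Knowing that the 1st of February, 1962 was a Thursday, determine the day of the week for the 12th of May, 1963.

Sunday

February 1962: 28 − 1 = 27 days remain (1962 is not a leap year, so February has 28 days).
Then 14 full months totalling 426 days.
May 1–12, 1963: 12 days.
Total: 27 + 426 + 12 = 465 days.
465 mod 7 = 3, so 3 days after Thursday is Sunday.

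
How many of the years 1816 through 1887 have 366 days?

Years divisible by 4: 1816, 1820, …, 1884 — 18 in all.
No century exceptions apply. Count: 18.

18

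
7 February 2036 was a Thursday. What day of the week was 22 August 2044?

Monday

From February 7, 2036 to February 7, 2044: 8 years, of which 2 contain a Feb 29 — 6×365 + 2×366 = 2922 days.
February 2044: 29 − 7 = 22 days remain (2044 is a leap year, so February has 29 days).
Then March (31), April (30), May (31), June (30), July (31): 31 + 30 + 31 + 30 + 31 = 153 days.
August 1–22, 2044: 22 days.
Residual: 197 days.
Total: 3119 days.
3119 mod 7 = 4, so 4 days after Thursday is Monday.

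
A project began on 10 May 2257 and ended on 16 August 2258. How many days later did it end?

May 2257: 31 − 10 = 21 days remain.
Then 14 full months totalling 426 days.
August 1–16, 2258: 16 days.
Total: 21 + 426 + 16 = 463 days.

463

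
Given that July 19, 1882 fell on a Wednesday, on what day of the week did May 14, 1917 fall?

Monday

From July 19, 1882 to July 19, 1916: 34 years, of which 8 contain a Feb 29 — 26×365 + 8×366 = 12418 days.
(1900 is not a leap year (divisible by 100 but not 400).)
July 1916: 31 − 19 = 12 days remain.
Then 9 full months totalling 273 days.
May 1–14, 1917: 14 days.
Residual: 299 days.
Total: 12717 days.
12717 mod 7 = 5, so 5 days after Wednesday is Monday.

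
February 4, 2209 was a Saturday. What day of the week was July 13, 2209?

Thursday

February 2209: 28 − 4 = 24 days remain (2209 is not a leap year, so February has 28 days).
Then March (31), April (30), May (31), June (30): 31 + 30 + 31 + 30 = 122 days.
July 1–13, 2209: 13 days.
Total: 24 + 122 + 13 = 159 days.
159 mod 7 = 5, so 5 days after Saturday is Thursday.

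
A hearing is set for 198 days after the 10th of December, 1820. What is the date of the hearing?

the 26th of June, 1821

Count 198 days after December 10, 1820:
December 1820: 31 − 10 = 21 days remain.
Then January (31), February 1821 (28), March (31), April (30), May (31): 31 + 28 + 31 + 30 + 31 = 151 days.
June 1–26, 1821: 26 days.
Total: 21 + 151 + 26 = 198 days.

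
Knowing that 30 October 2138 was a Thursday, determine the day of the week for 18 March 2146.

Day-of-year of October 30, 2138: 303.
Day-of-year of March 18, 2146: 77.
2138 has 365 days, so 365 − 303 = 62 days remain in 2138.
Full years 2139–2145: 5 common + 2 leap = 5×365 + 2×366 = 2557 days.
Total: 62 + 2557 + 77 = 2696 days.
2696 mod 7 = 1, so 1 day after Thursday is Friday.

Friday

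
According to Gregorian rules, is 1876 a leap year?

Yes

1876 is a leap year.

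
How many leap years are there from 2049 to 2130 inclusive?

Years divisible by 4: 2052, 2056, …, 2128 — 20 in all.
Of these, 2100 is divisible by 100 but not 400, so not leap.
Leap years: 20 − 1 = 19.

19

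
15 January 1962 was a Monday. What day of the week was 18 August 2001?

From January 15, 1962 to January 15, 2001: 39 years, of which 10 contain a Feb 29 — 29×365 + 10×366 = 14245 days.
(2000 is a leap year (divisible by 400).)
January 2001: 31 − 15 = 16 days remain.
Then February 2001 (28), March (31), April (30), May (31), June (30), July (31): 28 + 31 + 30 + 31 + 30 + 31 = 181 days.
August 1–18, 2001: 18 days.
Residual: 215 days.
Total: 14460 days.
14460 mod 7 = 5, so 5 days after Monday is Saturday.

Saturday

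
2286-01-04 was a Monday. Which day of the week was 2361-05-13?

Day-of-year of January 4, 2286: 4.
Day-of-year of May 13, 2361: 133.
2286 has 365 days, so 365 − 4 = 361 days remain in 2286.
Full years 2287–2360: 56 common + 18 leap = 56×365 + 18×366 = 27028 days.
Total: 361 + 27028 + 133 = 27522 days.
27522 mod 7 = 5, so 5 days after Monday is Saturday.

Saturday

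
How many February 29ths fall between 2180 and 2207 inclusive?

6

Years divisible by 4 in [2180, 2207]: 2180, 2184, 2188, 2192, 2196, 2200, 2204.
Of these, 2200 is divisible by 100 but not 400, so not leap.
Leap years: 7 − 1 = 6.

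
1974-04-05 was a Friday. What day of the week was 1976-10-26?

Tuesday

April 1974: 30 − 5 = 25 days remain.
Then 29 full months totalling 884 days.
October 1–26, 1976: 26 days.
Total: 25 + 884 + 26 = 935 days.
935 mod 7 = 4, so 4 days after Friday is Tuesday.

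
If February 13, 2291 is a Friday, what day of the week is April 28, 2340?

Sunday

Day-of-year of February 13, 2291: 44.
Day-of-year of April 28, 2340: 119.
2291 has 365 days, so 365 − 44 = 321 days remain in 2291.
Full years 2292–2339: 37 common + 11 leap = 37×365 + 11×366 = 17531 days.
Total: 321 + 17531 + 119 = 17971 days.
17971 mod 7 = 2, so 2 days after Friday is Sunday.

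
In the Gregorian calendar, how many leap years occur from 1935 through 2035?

Years divisible by 4: 1936, 1940, …, 2032 — 25 in all.
2000 is divisible by 400, so still leap.
No century exceptions apply. Count: 25.

25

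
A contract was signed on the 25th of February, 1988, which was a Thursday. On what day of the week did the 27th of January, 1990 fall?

Saturday

February 25, 1988 → February 25, 1989: 366 days (1988 is a leap year).
February 1989: 28 − 25 = 3 days remain (1989 is not a leap year, so February has 28 days).
Then 10 full months totalling 306 days.
January 1–27, 1990: 27 days.
Residual: 336 days.
Total: 702 days.
702 mod 7 = 2, so 2 days after Thursday is Saturday.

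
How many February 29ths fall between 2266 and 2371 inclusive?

Years divisible by 4: 2268, 2272, …, 2368 — 26 in all.
Of these, 2300 is divisible by 100 but not 400, so not leap.
Leap years: 26 − 1 = 25.

25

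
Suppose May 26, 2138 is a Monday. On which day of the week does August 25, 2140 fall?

Thursday

May 26, 2138 → May 26, 2139: 365 days.
May 26, 2139 → May 26, 2140: 366 days (2140 is a leap year).
May 2140: 31 − 26 = 5 days remain.
Then June (30), July (31): 30 + 31 = 61 days.
August 1–25, 2140: 25 days.
Residual: 91 days.
Total: 822 days.
822 mod 7 = 3, so 3 days after Monday is Thursday.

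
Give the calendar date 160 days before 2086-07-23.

2086-02-13

Count 160 days before July 23, 2086:
February 2086: 28 − 13 = 15 days remain (2086 is not a leap year, so February has 28 days).
Then March (31), April (30), May (31), June (30): 31 + 30 + 31 + 30 = 122 days.
July 1–23, 2086: 23 days.
Total: 15 + 122 + 23 = 160 days.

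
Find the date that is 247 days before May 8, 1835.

September 3, 1834

Count 247 days before May 8, 1835:
Day-of-year of September 3, 1834: 246.
Day-of-year of May 8, 1835: 128.
1834 has 365 days, so 365 − 246 = 119 days remain in 1834.
Total: 119 + 128 = 247 days.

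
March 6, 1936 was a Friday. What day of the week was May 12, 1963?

Sunday

Day-of-year of March 6, 1936: 66.
Day-of-year of May 12, 1963: 132.
1936 has 366 days, so 366 − 66 = 300 days remain in 1936.
Full years 1937–1962: 20 common + 6 leap = 20×365 + 6×366 = 9496 days.
Total: 300 + 9496 + 132 = 9928 days.
9928 mod 7 = 2, so 2 days after Friday is Sunday.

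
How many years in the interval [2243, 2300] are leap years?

14

Years divisible by 4: 2244, 2248, …, 2300 — 15 in all.
Of these, 2300 is divisible by 100 but not 400, so not leap.
Leap years: 15 − 1 = 14.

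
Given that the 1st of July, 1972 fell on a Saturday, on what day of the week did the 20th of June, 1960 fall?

Monday

Count forward from the earlier date (June 20, 1960) to the later (July 1, 1972):
From June 20, 1960 to June 20, 1972: 12 years, of which 3 contain a Feb 29 — 9×365 + 3×366 = 4383 days.
June 1972: 30 − 20 = 10 days remain.
July 1, 1972: 1 day.
Residual: 11 days.
Total: 4394 days.
4394 mod 7 = 5, so 5 days before Saturday is Monday.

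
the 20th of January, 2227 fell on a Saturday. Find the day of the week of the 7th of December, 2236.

From January 20, 2227 to January 20, 2236: 9 years, of which 2 contain a Feb 29 — 7×365 + 2×366 = 3287 days.
January 2236: 31 − 20 = 11 days remain.
Then 10 full months totalling 304 days.
December 1–7, 2236: 7 days.
Residual: 322 days.
Total: 3609 days.
3609 mod 7 = 4, so 4 days after Saturday is Wednesday.

Wednesday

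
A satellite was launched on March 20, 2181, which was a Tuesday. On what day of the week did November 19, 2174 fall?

Count forward from the earlier date (November 19, 2174) to the later (March 20, 2181):
Day-of-year of November 19, 2174: 323.
Day-of-year of March 20, 2181: 79.
2174 has 365 days, so 365 − 323 = 42 days remain in 2174.
Full years: 2175: 365; 2176: 366; 2177: 365; 2178: 365; 2179: 365; 2180: 366. Sum = 2192.
Total: 42 + 2192 + 79 = 2313 days.
2313 mod 7 = 3, so 3 days before Tuesday is Saturday.

Saturday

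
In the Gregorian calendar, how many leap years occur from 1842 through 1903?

Years divisible by 4: 1844, 1848, …, 1900 — 15 in all.
Of these, 1900 is divisible by 100 but not 400, so not leap.
Leap years: 15 − 1 = 14.

14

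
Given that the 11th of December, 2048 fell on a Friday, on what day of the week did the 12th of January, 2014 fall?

Count forward from the earlier date (January 12, 2014) to the later (December 11, 2048):
Day-of-year of January 12, 2014: 12.
Day-of-year of December 11, 2048: 346.
2014 has 365 days, so 365 − 12 = 353 days remain in 2014.
Full years 2015–2047: 25 common + 8 leap = 25×365 + 8×366 = 12053 days.
Total: 353 + 12053 + 346 = 12752 days.
12752 mod 7 = 5, so 5 days before Friday is Sunday.

Sunday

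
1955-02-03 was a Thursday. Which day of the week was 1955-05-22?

Sunday

February 1955: 28 − 3 = 25 days remain (1955 is not a leap year, so February has 28 days).
Then March (31), April (30): 31 + 30 = 61 days.
May 1–22, 1955: 22 days.
Total: 25 + 61 + 22 = 108 days.
108 mod 7 = 3, so 3 days after Thursday is Sunday.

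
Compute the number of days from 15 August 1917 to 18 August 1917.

Within August 1917: 18 − 15 = 3 days.

3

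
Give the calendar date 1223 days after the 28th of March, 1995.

the 2nd of August, 1998

Count 1223 days after March 28, 1995:
March 28, 1995 → March 28, 1996: 366 days (1996 is a leap year).
March 28, 1996 → March 28, 1997: 365 days.
March 28, 1997 → March 28, 1998: 365 days.
March 1998: 31 − 28 = 3 days remain.
Then April (30), May (31), June (30), July (31): 30 + 31 + 30 + 31 = 122 days.
August 1–2, 1998: 2 days.
Residual: 127 days.
Total: 1223 days.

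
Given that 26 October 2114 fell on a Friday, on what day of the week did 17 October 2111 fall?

Count forward from the earlier date (October 17, 2111) to the later (October 26, 2114):
October 17, 2111 → October 17, 2112: 366 days (2112 is a leap year).
October 17, 2112 → October 17, 2113: 365 days.
October 17, 2113 → October 17, 2114: 365 days.
Within October 2114: 26 − 17 = 9 days.
Total: 1105 days.
1105 mod 7 = 6, so 6 days before Friday is Saturday.

Saturday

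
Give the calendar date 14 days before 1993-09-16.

1993-09-02

Count 14 days before September 16, 1993:
Within September 1993: 16 − 2 = 14 days.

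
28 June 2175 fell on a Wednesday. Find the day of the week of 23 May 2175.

Count forward from the earlier date (May 23, 2175) to the later (June 28, 2175):
May 2175: 31 − 23 = 8 days remain.
June 1–28, 2175: 28 days.
Total: 8 + 28 = 36 days.
36 mod 7 = 1, so 1 day before Wednesday is Tuesday.

Tuesday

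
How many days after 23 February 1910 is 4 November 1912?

985

February 1910: 28 − 23 = 5 days remain (1910 is not a leap year, so February has 28 days).
Then 32 full months totalling 976 days.
November 1–4, 1912: 4 days.
Total: 5 + 976 + 4 = 985 days.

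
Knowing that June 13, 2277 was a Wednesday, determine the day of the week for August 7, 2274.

Friday

Count forward from the earlier date (August 7, 2274) to the later (June 13, 2277):
Day-of-year of August 7, 2274: 219.
Day-of-year of June 13, 2277: 164.
2274 has 365 days, so 365 − 219 = 146 days remain in 2274.
Full years: 2275: 365; 2276: 366. Sum = 731.
Total: 146 + 731 + 164 = 1041 days.
1041 mod 7 = 5, so 5 days before Wednesday is Friday.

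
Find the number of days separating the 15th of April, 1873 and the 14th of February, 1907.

12357

Day-of-year of April 15, 1873: 105.
Day-of-year of February 14, 1907: 45.
1873 has 365 days, so 365 − 105 = 260 days remain in 1873.
Full years 1874–1906: 26 common + 7 leap = 26×365 + 7×366 = 12052 days.
Total: 260 + 12052 + 45 = 12357 days.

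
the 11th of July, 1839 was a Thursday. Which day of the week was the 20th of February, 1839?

Count forward from the earlier date (February 20, 1839) to the later (July 11, 1839):
February 1839: 28 − 20 = 8 days remain (1839 is not a leap year, so February has 28 days).
Then March (31), April (30), May (31), June (30): 31 + 30 + 31 + 30 = 122 days.
July 1–11, 1839: 11 days.
Total: 8 + 122 + 11 = 141 days.
141 mod 7 = 1, so 1 day before Thursday is Wednesday.

Wednesday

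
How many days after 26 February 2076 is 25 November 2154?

28761

Day-of-year of February 26, 2076: 57.
Day-of-year of November 25, 2154: 329.
2076 has 366 days, so 366 − 57 = 309 days remain in 2076.
Full years 2077–2153: 59 common + 18 leap = 59×365 + 18×366 = 28123 days.
Total: 309 + 28123 + 329 = 28761 days.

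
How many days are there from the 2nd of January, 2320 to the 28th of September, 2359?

From January 2, 2320 to January 2, 2359: 39 years, of which 10 contain a Feb 29 — 29×365 + 10×366 = 14245 days.
January 2359: 31 − 2 = 29 days remain.
Then February 2359 (28), March (31), April (30), May (31), June (30), July (31), August (31): 28 + 31 + 30 + 31 + 30 + 31 + 31 = 212 days.
September 1–28, 2359: 28 days.
Residual: 269 days.
Total: 14514 days.

14514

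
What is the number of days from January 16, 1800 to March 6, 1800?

January 1800: 31 − 16 = 15 days remain.
Then February 1800 (28): 28 days.
March 1–6, 1800: 6 days.
Total: 15 + 28 + 6 = 49 days.

49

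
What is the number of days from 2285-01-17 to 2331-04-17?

Day-of-year of January 17, 2285: 17.
Day-of-year of April 17, 2331: 107.
2285 has 365 days, so 365 − 17 = 348 days remain in 2285.
Full years 2286–2330: 35 common + 10 leap = 35×365 + 10×366 = 16435 days.
Total: 348 + 16435 + 107 = 16890 days.

16890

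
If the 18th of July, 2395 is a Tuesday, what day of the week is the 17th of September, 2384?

Count forward from the earlier date (September 17, 2384) to the later (July 18, 2395):
From September 17, 2384 to September 17, 2394: 10 years, of which 2 contain a Feb 29 — 8×365 + 2×366 = 3652 days.
September 2394: 30 − 17 = 13 days remain.
Then 9 full months totalling 273 days.
July 1–18, 2395: 18 days.
Residual: 304 days.
Total: 3956 days.
3956 mod 7 = 1, so 1 day before Tuesday is Monday.

Monday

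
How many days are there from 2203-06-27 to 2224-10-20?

Day-of-year of June 27, 2203: 178.
Day-of-year of October 20, 2224: 294.
2203 has 365 days, so 365 − 178 = 187 days remain in 2203.
Full years 2204–2223: 15 common + 5 leap = 15×365 + 5×366 = 7305 days.
Total: 187 + 7305 + 294 = 7786 days.

7786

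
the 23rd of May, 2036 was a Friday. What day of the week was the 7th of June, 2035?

Count forward from the earlier date (June 7, 2035) to the later (May 23, 2036):
Day-of-year of June 7, 2035: 158.
Day-of-year of May 23, 2036: 144.
2035 has 365 days, so 365 − 158 = 207 days remain in 2035.
Total: 207 + 144 = 351 days.
351 mod 7 = 1, so 1 day before Friday is Thursday.

Thursday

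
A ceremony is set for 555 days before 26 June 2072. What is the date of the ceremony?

19 December 2070

Count 555 days before June 26, 2072:
Day-of-year of December 19, 2070: 353.
Day-of-year of June 26, 2072: 178.
2070 has 365 days, so 365 − 353 = 12 days remain in 2070.
Full years: 2071: 365. Sum = 365.
Total: 12 + 365 + 178 = 555 days.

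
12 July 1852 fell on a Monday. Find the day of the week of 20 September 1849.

Thursday

Count forward from the earlier date (September 20, 1849) to the later (July 12, 1852):
Day-of-year of September 20, 1849: 263.
Day-of-year of July 12, 1852: 194.
1849 has 365 days, so 365 − 263 = 102 days remain in 1849.
Full years: 1850: 365; 1851: 365. Sum = 730.
Total: 102 + 730 + 194 = 1026 days.
1026 mod 7 = 4, so 4 days before Monday is Thursday.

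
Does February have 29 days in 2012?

Yes

2012 is a leap year.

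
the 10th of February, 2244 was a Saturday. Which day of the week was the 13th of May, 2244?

February 2244: 29 − 10 = 19 days remain (2244 is a leap year, so February has 29 days).
Then March (31), April (30): 31 + 30 = 61 days.
May 1–13, 2244: 13 days.
Total: 19 + 61 + 13 = 93 days.
93 mod 7 = 2, so 2 days after Saturday is Monday.

Monday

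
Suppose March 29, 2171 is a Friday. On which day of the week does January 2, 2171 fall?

Wednesday

Count forward from the earlier date (January 2, 2171) to the later (March 29, 2171):
January 2171: 31 − 2 = 29 days remain.
Then February 2171 (28): 28 days.
March 1–29, 2171: 29 days.
Total: 29 + 28 + 29 = 86 days.
86 mod 7 = 2, so 2 days before Friday is Wednesday.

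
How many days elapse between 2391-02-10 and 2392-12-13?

672

February 2391: 28 − 10 = 18 days remain (2391 is not a leap year, so February has 28 days).
Then 21 full months totalling 641 days.
December 1–13, 2392: 13 days.
Total: 18 + 641 + 13 = 672 days.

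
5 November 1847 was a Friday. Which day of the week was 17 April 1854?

Monday

Day-of-year of November 5, 1847: 309.
Day-of-year of April 17, 1854: 107.
1847 has 365 days, so 365 − 309 = 56 days remain in 1847.
Full years: 1848: 366; 1849: 365; 1850: 365; 1851: 365; 1852: 366; 1853: 365. Sum = 2192.
Total: 56 + 2192 + 107 = 2355 days.
2355 mod 7 = 3, so 3 days after Friday is Monday.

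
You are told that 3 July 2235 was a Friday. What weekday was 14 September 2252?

Tuesday

From July 3, 2235 to July 3, 2252: 17 years, of which 5 contain a Feb 29 — 12×365 + 5×366 = 6210 days.
July 2252: 31 − 3 = 28 days remain.
Then August (31): 31 days.
September 1–14, 2252: 14 days.
Residual: 73 days.
Total: 6283 days.
6283 mod 7 = 4, so 4 days after Friday is Tuesday.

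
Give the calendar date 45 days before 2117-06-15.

2117-05-01

Count 45 days before June 15, 2117:
May 2117: 31 − 1 = 30 days remain.
June 1–15, 2117: 15 days.
Total: 30 + 15 = 45 days.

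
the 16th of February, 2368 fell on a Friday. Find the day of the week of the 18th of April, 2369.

Friday

Day-of-year of February 16, 2368: 47.
Day-of-year of April 18, 2369: 108.
2368 has 366 days, so 366 − 47 = 319 days remain in 2368.
Total: 319 + 108 = 427 days.
427 is a multiple of 7, so the 18th of April, 2369 falls on the same weekday: Friday.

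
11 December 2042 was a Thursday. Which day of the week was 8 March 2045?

December 11, 2042 → December 11, 2043: 365 days.
December 11, 2043 → December 11, 2044: 366 days (2044 is a leap year).
December 2044: 31 − 11 = 20 days remain.
Then January (31), February 2045 (28): 31 + 28 = 59 days.
March 1–8, 2045: 8 days.
Residual: 87 days.
Total: 818 days.
818 mod 7 = 6, so 6 days after Thursday is Wednesday.

Wednesday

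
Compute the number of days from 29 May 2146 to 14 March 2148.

655

May 29, 2146 → May 29, 2147: 365 days.
May 2147: 31 − 29 = 2 days remain.
Then 9 full months totalling 274 days.
March 1–14, 2148: 14 days.
Residual: 290 days.
Total: 655 days.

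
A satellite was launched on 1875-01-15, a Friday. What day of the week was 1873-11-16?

Count forward from the earlier date (November 16, 1873) to the later (January 15, 1875):
November 1873: 30 − 16 = 14 days remain.
Then 13 full months totalling 396 days.
January 1–15, 1875: 15 days.
Total: 14 + 396 + 15 = 425 days.
425 mod 7 = 5, so 5 days before Friday is Sunday.

Sunday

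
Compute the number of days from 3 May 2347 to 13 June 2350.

1137

Day-of-year of May 3, 2347: 123.
Day-of-year of June 13, 2350: 164.
2347 has 365 days, so 365 − 123 = 242 days remain in 2347.
Full years: 2348: 366; 2349: 365. Sum = 731.
Total: 242 + 731 + 164 = 1137 days.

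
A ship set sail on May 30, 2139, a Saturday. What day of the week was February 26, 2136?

Sunday

Count forward from the earlier date (February 26, 2136) to the later (May 30, 2139):
February 26, 2136 → February 26, 2137: 366 days (2136 is a leap year).
February 26, 2137 → February 26, 2138: 365 days.
February 26, 2138 → February 26, 2139: 365 days.
February 2139: 28 − 26 = 2 days remain (2139 is not a leap year, so February has 28 days).
Then March (31), April (30): 31 + 30 = 61 days.
May 1–30, 2139: 30 days.
Residual: 93 days.
Total: 1189 days.
1189 mod 7 = 6, so 6 days before Saturday is Sunday.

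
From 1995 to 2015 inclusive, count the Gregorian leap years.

5

Years divisible by 4 in [1995, 2015]: 1996, 2000, 2004, 2008, 2012.
2000 is divisible by 400, so still leap.
No century exceptions apply. Count: 5.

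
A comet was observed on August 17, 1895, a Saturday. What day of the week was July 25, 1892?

Count forward from the earlier date (July 25, 1892) to the later (August 17, 1895):
July 25, 1892 → July 25, 1893: 365 days.
July 25, 1893 → July 25, 1894: 365 days.
July 25, 1894 → July 25, 1895: 365 days.
July 1895: 31 − 25 = 6 days remain.
August 1–17, 1895: 17 days.
Residual: 23 days.
Total: 1118 days.
1118 mod 7 = 5, so 5 days before Saturday is Monday.

Monday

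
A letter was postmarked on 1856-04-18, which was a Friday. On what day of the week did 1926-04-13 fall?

Tuesday

From April 18, 1856 to April 18, 1925: 69 years, of which 16 contain a Feb 29 — 53×365 + 16×366 = 25201 days.
(1900 is not a leap year (divisible by 100 but not 400).)
April 1925: 30 − 18 = 12 days remain.
Then 11 full months totalling 335 days.
April 1–13, 1926: 13 days.
Residual: 360 days.
Total: 25561 days.
25561 mod 7 = 4, so 4 days after Friday is Tuesday.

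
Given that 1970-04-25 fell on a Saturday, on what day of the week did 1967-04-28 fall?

Friday

Count forward from the earlier date (April 28, 1967) to the later (April 25, 1970):
Day-of-year of April 28, 1967: 118.
Day-of-year of April 25, 1970: 115.
1967 has 365 days, so 365 − 118 = 247 days remain in 1967.
Full years: 1968: 366; 1969: 365. Sum = 731.
Total: 247 + 731 + 115 = 1093 days.
1093 mod 7 = 1, so 1 day before Saturday is Friday.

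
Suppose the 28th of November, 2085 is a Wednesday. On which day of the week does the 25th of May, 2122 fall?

Day-of-year of November 28, 2085: 332.
Day-of-year of May 25, 2122: 145.
2085 has 365 days, so 365 − 332 = 33 days remain in 2085.
Full years 2086–2121: 28 common + 8 leap = 28×365 + 8×366 = 13148 days.
Total: 33 + 13148 + 145 = 13326 days.
13326 mod 7 = 5, so 5 days after Wednesday is Monday.

Monday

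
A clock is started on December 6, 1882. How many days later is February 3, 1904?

From December 6, 1882 to December 6, 1903: 21 years, of which 4 contain a Feb 29 — 17×365 + 4×366 = 7669 days.
(1900 is not a leap year (divisible by 100 but not 400).)
December 1903: 31 − 6 = 25 days remain.
Then January (31): 31 days.
February 1–3, 1904: 3 days (1904 is a leap year).
Residual: 59 days.
Total: 7728 days.

7728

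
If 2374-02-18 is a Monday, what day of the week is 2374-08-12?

February 2374: 28 − 18 = 10 days remain (2374 is not a leap year, so February has 28 days).
Then March (31), April (30), May (31), June (30), July (31): 31 + 30 + 31 + 30 + 31 = 153 days.
August 1–12, 2374: 12 days.
Total: 10 + 153 + 12 = 175 days.
175 is a multiple of 7, so 2374-08-12 falls on the same weekday: Monday.

Monday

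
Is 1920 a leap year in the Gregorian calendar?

1920 is a leap year.

Yes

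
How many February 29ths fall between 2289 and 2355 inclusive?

Years divisible by 4: 2292, 2296, …, 2352 — 16 in all.
Of these, 2300 is divisible by 100 but not 400, so not leap.
Leap years: 16 − 1 = 15.

15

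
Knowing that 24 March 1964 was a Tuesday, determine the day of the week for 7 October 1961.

Count forward from the earlier date (October 7, 1961) to the later (March 24, 1964):
October 7, 1961 → October 7, 1962: 365 days.
October 7, 1962 → October 7, 1963: 365 days.
October 1963: 31 − 7 = 24 days remain.
Then November (30), December (31), January (31), February 1964 (29): 30 + 31 + 31 + 29 = 121 days.
March 1–24, 1964: 24 days.
Residual: 169 days.
Total: 899 days.
899 mod 7 = 3, so 3 days before Tuesday is Saturday.

Saturday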